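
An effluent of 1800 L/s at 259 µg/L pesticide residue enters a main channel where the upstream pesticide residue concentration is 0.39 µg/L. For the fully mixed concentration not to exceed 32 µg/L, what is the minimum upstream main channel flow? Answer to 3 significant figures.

12900 L/s

Set C_mix = 32: (Q·0.3900 + 1800·259.0) / (Q + 1800) = 32
→ Q = 1800·(259.0 − 32)/(32 − 0.3900) = 12930 L/s.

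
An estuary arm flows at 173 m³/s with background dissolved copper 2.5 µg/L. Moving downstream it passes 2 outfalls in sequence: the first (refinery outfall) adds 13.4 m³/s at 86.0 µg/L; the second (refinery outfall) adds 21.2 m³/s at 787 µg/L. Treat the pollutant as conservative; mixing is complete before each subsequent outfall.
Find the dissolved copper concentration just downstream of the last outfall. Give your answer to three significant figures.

88.0 µg/L

Outfall 1: combined Q = 186.4 m³/s; C = (173.0·2.500 + 13.40·86.00)/186.4 = 8.503 µg/L.
Outfall 2: combined Q = 207.6 m³/s; C = (186.4·8.503 + 21.20·787.0)/207.6 = 88.00 µg/L.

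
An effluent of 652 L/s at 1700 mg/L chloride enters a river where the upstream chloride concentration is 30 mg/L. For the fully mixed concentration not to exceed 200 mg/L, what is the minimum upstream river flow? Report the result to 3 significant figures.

5750 L/s

Set C_mix = 200: (Q·30.00 + 652.0·1700) / (Q + 652.0) = 200
→ Q = 652.0·(1700 − 200)/(200 − 30.00) = 5753 L/s.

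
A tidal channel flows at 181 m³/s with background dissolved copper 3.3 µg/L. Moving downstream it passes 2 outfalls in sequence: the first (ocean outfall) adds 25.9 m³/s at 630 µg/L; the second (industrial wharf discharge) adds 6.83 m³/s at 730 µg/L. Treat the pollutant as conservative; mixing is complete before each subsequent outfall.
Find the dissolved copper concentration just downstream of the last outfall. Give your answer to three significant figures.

After outfall 1: Q = 181.0 + 25.90 = 206.9 m³/s; C = (181.0·3.300 + 25.90·630.0)/206.9 = 81.75 µg/L.
After outfall 2: Q = 206.9 + 6.830 = 213.7 m³/s; C = (206.9·81.75 + 6.830·730.0)/213.7 = 102.5 µg/L.

102 µg/L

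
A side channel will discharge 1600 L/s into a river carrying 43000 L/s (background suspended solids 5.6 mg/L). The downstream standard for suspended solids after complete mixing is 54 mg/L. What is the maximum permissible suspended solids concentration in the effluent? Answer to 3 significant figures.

1350 mg/L

At the limit, (Qr·Cr + Qe·Cₑ)/(Qr + Qe) = 54:
Cₑ = (44600·54 − 43000·5.600) / 1600 = 1355 mg/L.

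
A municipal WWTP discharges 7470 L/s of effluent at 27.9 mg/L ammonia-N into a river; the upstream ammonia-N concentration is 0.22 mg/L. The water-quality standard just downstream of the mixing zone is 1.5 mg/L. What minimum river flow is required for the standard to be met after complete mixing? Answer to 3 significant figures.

154000 L/s

Set C_mix = 1.5: (Q·0.2200 + 7470·27.90) / (Q + 7470) = 1.5
→ Q = 7470·(27.90 − 1.5)/(1.5 − 0.2200) = 154100 L/s.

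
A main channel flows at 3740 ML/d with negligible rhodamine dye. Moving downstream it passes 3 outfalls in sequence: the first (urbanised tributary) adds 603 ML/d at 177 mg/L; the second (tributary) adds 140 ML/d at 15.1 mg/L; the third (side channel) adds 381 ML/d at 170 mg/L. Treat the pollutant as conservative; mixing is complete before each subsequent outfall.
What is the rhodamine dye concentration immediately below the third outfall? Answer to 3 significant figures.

Below outfall 1: Q → 4343 ML/d, C = (3740·0 + 603.0·177.0)/4343 = 24.58 mg/L.
Below outfall 2: Q → 4483 ML/d, C = (4343·24.58 + 140.0·15.10)/4483 = 24.28 mg/L.
Below outfall 3: Q → 4864 ML/d, C = (4483·24.28 + 381.0·170.0)/4864 = 35.69 mg/L.

35.7 mg/L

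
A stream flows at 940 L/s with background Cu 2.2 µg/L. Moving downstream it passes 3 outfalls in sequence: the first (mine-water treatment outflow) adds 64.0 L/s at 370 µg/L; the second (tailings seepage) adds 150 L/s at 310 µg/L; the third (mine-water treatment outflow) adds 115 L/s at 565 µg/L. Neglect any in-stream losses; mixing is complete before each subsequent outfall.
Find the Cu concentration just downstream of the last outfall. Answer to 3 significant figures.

108 µg/L

Below outfall 1: Q → 1004 L/s, C = (940.0·2.200 + 64.00·370.0)/1004 = 25.65 µg/L.
Below outfall 2: Q → 1154 L/s, C = (1004·25.65 + 150.0·310.0)/1154 = 62.61 µg/L.
Below outfall 3: Q → 1269 L/s, C = (1154·62.61 + 115.0·565.0)/1269 = 108.1 µg/L.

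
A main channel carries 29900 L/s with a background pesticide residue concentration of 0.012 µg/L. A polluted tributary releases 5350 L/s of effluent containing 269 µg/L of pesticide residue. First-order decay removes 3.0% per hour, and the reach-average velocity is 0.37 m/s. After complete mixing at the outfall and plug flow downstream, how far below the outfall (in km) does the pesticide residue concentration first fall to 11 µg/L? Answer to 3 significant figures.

57.4 km

Flow-weighted average: C = (29900·0.01200 + 5350·269.0) / 35250 = 1440000/35250 = 40.84 µg/L.
3.0%/h lost → k = −ln(1 − 0.03) = 0.03046 h⁻¹.
Set 40.84·exp(−k·t) = 11 → t = ln(40.84/11)/k = 155000 s = 43.06 h.
Distance = v·t = 0.37·155000 = 57360 m = 57.36 km.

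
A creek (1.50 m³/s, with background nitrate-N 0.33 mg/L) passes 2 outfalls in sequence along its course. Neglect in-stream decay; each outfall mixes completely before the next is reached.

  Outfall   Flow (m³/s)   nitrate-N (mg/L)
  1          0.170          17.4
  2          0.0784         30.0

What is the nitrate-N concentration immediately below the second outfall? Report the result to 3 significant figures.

Outfall 1: combined Q = 1.670 m³/s; C = (1.500·0.3300 + 0.1700·17.40)/1.670 = 2.068 mg/L.
Outfall 2: combined Q = 1.748 m³/s; C = (1.670·2.068 + 0.07840·30.00)/1.748 = 3.320 mg/L.

3.32 mg/L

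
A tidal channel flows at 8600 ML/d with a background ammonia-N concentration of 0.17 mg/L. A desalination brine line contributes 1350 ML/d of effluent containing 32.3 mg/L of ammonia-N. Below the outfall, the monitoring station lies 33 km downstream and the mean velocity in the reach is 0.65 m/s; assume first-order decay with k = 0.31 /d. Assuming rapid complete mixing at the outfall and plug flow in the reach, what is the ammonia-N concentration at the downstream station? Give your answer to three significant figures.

3.78 mg/L

Conservation of mass: C = (8600·0.1700 + 1350·32.30) / 9950 = 45070/9950 = 4.529 mg/L.
Travel time t = 33·1000 / 0.65 = 50770 s = 14.10 h.
Decay over the reach: 4.529·exp(−kt) = 4.529·0.8335 = 3.775 mg/L.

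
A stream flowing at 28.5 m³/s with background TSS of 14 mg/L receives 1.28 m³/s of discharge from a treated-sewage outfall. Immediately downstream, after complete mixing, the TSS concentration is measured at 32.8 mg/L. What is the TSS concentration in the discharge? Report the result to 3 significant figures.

Mass balance: 28.50·14.00 + 1.280·Cₑ = 29.78·32.80
→ Cₑ = (29.78·32.80 − 28.50·14.00) / 1.280 = 451.4 mg/L.

451 mg/L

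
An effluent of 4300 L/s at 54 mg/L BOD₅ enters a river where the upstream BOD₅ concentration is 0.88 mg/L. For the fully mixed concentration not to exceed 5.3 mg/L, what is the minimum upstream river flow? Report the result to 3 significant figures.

47400 L/s

Set C_mix = 5.3: (Q·0.8800 + 4300·54.00) / (Q + 4300) = 5.3
→ Q = 4300·(54.00 − 5.3)/(5.3 − 0.8800) = 47380 L/s.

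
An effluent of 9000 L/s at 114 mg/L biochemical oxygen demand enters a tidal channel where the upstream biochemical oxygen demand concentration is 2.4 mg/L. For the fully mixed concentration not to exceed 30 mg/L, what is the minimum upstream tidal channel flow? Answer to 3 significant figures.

Set C_mix = 30: (Q·2.400 + 9000·114.0) / (Q + 9000) = 30
→ Q = 9000·(114.0 − 30)/(30 − 2.400) = 27390 L/s.

27400 L/s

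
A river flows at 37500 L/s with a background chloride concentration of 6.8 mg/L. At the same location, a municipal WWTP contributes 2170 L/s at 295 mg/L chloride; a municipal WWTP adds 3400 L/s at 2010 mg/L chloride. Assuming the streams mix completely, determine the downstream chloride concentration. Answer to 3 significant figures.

179 mg/L

Flow-weighted average: C = (37500·6.800 + 2170·295.0 + 3400·2010) / 43070 = 7729000/43070 = 179.5 mg/L.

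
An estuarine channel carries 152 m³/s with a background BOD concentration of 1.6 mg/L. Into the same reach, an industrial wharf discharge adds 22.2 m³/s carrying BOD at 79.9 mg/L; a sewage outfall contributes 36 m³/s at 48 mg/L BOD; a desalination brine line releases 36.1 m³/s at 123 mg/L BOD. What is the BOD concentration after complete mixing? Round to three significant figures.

Flow-weighted average: C = (152.0·1.600 + 22.20·79.90 + 36.00·48.00 + 36.10·123.0) / 246.3 = 8185/246.3 = 33.23 mg/L.

33.2 mg/L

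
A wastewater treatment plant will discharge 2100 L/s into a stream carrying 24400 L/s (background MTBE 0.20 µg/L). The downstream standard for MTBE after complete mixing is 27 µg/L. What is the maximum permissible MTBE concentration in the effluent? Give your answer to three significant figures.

At the limit, (Qr·Cr + Qe·Cₑ)/(Qr + Qe) = 27:
Cₑ = (26500·27 − 24400·0.2000) / 2100 = 338.4 µg/L.

338 µg/L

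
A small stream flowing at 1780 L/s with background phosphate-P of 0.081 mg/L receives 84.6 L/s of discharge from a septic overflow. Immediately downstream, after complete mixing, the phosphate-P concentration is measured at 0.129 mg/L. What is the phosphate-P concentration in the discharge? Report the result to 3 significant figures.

1.14 mg/L

Mass balance: 1780·0.08100 + 84.60·Cₑ = 1865·0.1290
→ Cₑ = (1865·0.1290 − 1780·0.08100) / 84.60 = 1.139 mg/L.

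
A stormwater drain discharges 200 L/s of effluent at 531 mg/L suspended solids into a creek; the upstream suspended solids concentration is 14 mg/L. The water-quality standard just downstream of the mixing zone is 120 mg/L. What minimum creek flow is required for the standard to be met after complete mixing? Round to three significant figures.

Set C_mix = 120: (Q·14.00 + 200.0·531.0) / (Q + 200.0) = 120
→ Q = 200.0·(531.0 − 120)/(120 − 14.00) = 775.5 L/s.

775 L/s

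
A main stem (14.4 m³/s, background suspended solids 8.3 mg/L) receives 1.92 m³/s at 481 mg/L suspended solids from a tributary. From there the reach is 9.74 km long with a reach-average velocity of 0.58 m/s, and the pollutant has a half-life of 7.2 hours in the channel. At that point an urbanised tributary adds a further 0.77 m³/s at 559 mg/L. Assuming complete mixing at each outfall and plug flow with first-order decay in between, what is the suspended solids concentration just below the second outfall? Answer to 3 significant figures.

Mass balance: C = (14.40·8.300 + 1.920·481.0) / 16.32 = 1043/16.32 = 63.91 mg/L; combined flow 16.32 m³/s.
Travel time t = 9.74·1000 / 0.58 = 16790 s = 4.665 h.
Half-life 7.2 h → k = ln 2 / 7.2 = 0.09627 h⁻¹ = 2.310 d⁻¹.
Decay over the reach: 63.91·exp(−kt) = 63.91·0.6382 = 40.79 mg/L.
Second outfall: C = (16.32·40.79 + 0.7700·559.0)/17.09 = 64.14 mg/L.

64.1 mg/L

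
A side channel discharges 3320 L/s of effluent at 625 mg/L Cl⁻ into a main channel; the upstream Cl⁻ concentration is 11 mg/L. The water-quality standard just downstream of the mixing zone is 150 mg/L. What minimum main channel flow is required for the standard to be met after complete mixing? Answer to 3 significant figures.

Set C_mix = 150: (Q·11.00 + 3320·625.0) / (Q + 3320) = 150
→ Q = 3320·(625.0 − 150)/(150 − 11.00) = 11350 L/s.

11300 L/s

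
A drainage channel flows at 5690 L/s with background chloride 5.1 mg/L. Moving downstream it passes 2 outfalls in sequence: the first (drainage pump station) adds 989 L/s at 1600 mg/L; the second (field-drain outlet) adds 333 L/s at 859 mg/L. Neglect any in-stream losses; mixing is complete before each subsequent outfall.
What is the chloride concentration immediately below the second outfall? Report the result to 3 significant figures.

Below outfall 1: Q → 6679 L/s, C = (5690·5.100 + 989.0·1600)/6679 = 241.3 mg/L.
Below outfall 2: Q → 7012 L/s, C = (6679·241.3 + 333.0·859.0)/7012 = 270.6 mg/L.

271 mg/L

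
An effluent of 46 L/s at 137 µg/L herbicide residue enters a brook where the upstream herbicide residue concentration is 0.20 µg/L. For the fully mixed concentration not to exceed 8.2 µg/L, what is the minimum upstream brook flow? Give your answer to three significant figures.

741 L/s

Set C_mix = 8.2: (Q·0.2000 + 46.00·137.0) / (Q + 46.00) = 8.2
→ Q = 46.00·(137.0 − 8.2)/(8.2 − 0.2000) = 740.6 L/s.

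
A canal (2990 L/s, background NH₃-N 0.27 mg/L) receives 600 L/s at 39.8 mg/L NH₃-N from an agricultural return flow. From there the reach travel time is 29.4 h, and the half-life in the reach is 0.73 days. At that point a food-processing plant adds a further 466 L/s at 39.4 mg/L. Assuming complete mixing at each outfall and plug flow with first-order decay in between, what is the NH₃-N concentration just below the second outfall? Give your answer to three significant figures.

Mixed concentration C = ΣQC/ΣQ = (2990·0.2700 + 600.0·39.80) / 3590 = 24690/3590 = 6.877 mg/L; combined flow 3590 L/s.
Half-life 0.73 d → k = ln 2 / 0.73 = 0.9495 d⁻¹.
Applying C = C₀e^(−kt): 6.877 × 0.3125 = 2.149 mg/L.
Second outfall: C = (3590·2.149 + 466.0·39.40)/4056 = 6.429 mg/L.

6.43 mg/L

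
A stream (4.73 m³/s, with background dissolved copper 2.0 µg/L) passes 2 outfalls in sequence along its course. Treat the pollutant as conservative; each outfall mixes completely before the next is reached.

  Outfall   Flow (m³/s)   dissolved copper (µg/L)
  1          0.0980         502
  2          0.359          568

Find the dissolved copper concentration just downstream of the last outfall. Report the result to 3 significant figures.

After outfall 1: Q = 4.730 + 0.09800 = 4.828 m³/s; C = (4.730·2.000 + 0.09800·502.0)/4.828 = 12.15 µg/L.
After outfall 2: Q = 4.828 + 0.3590 = 5.187 m³/s; C = (4.828·12.15 + 0.3590·568.0)/5.187 = 50.62 µg/L.

50.6 µg/L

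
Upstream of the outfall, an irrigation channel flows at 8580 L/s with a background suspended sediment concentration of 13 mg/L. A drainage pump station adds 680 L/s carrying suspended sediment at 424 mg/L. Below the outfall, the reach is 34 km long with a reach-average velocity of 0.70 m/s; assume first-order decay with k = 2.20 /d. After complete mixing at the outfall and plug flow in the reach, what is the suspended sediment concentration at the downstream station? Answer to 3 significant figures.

Mass balance: C = (8580·13.00 + 680.0·424.0) / 9260 = 399900/9260 = 43.18 mg/L.
Travel time t = 34·1000 / 0.70 = 48570 s = 13.49 h.
After decay, C = 43.18 × e^(−kt) = 43.18 × 0.2903 = 12.54 mg/L.

12.5 mg/L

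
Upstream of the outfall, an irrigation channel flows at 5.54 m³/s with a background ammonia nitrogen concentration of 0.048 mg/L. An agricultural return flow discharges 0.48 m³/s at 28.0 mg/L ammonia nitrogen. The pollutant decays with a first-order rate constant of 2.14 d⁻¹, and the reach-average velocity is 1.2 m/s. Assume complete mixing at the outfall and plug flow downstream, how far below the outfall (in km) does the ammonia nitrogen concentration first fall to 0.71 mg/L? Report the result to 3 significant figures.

Flow-weighted average: C = (5.540·0.04800 + 0.4800·28.00) / 6.020 = 13.71/6.020 = 2.277 mg/L.
Set 2.277·exp(−k·t) = 0.71 → t = ln(2.277/0.71)/k = 47040 s = 13.07 h.
Distance = v·t = 1.2·47040 = 56450 m = 56.45 km.

56.5 km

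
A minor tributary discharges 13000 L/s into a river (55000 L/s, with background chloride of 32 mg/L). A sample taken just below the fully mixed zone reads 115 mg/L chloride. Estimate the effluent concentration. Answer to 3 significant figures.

466 mg/L

Mass balance: 55000·32.00 + 13000·Cₑ = 68000·115.0
→ Cₑ = (68000·115.0 − 55000·32.00) / 13000 = 466.2 mg/L.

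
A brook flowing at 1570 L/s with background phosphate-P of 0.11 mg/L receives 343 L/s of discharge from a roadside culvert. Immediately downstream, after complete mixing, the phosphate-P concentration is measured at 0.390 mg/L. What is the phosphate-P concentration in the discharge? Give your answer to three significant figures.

1.67 mg/L

Mass balance: 1570·0.1100 + 343.0·Cₑ = 1913·0.3900
→ Cₑ = (1913·0.3900 − 1570·0.1100) / 343.0 = 1.672 mg/L.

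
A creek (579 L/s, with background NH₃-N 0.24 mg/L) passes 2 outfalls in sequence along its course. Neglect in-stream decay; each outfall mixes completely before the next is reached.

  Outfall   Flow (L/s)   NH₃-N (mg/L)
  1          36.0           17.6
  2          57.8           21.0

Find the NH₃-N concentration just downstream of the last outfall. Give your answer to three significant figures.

Outfall 1: combined Q = 615.0 L/s; C = (579.0·0.2400 + 36.00·17.60)/615.0 = 1.256 mg/L.
Outfall 2: combined Q = 672.8 L/s; C = (615.0·1.256 + 57.80·21.00)/672.8 = 2.952 mg/L.

2.95 mg/L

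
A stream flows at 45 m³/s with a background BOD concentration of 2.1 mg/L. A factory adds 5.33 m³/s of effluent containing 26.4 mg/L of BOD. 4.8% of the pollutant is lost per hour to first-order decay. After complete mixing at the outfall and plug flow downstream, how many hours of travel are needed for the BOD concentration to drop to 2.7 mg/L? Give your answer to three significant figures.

11.2 h

Flow-weighted average: C = (45.00·2.100 + 5.330·26.40) / 50.33 = 235.2/50.33 = 4.673 mg/L.
4.8%/h lost → k = −ln(1 − 0.048) = 0.04919 h⁻¹.
4.673·exp(−k·t) = 2.7 → t = ln(4.673/2.7)/k = 40150 s = 11.15 h.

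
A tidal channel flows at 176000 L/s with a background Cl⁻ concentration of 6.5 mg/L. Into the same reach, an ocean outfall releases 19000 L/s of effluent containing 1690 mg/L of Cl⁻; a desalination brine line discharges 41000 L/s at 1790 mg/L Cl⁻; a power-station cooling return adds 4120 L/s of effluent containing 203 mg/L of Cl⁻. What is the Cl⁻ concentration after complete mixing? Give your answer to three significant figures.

After mixing, C = (176000·6.500 + 19000·1690 + 41000·1790 + 4120·203.0) / 240100 = 107500000/240100 = 447.6 mg/L.

448 mg/L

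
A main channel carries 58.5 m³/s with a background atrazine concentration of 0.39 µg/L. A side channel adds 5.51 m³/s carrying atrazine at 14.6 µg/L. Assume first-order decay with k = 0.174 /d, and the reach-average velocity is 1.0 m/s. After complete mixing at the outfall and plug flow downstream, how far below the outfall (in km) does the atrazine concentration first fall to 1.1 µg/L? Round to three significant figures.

Conservation of mass: C = (58.50·0.3900 + 5.510·14.60) / 64.01 = 103.3/64.01 = 1.613 µg/L.
Set 1.613·exp(−k·t) = 1.1 → t = ln(1.613/1.1)/k = 190100 s = 52.82 h.
Distance = v·t = 1.0·190100 = 190100 m = 190.1 km.

190 km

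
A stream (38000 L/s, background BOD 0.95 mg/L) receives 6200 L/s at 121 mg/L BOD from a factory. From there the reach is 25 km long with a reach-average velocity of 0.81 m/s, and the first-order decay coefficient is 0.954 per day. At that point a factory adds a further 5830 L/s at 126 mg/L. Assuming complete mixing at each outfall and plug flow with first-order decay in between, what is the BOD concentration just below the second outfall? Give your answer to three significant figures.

25.9 mg/L

Flow-weighted average: C = (38000·0.9500 + 6200·121.0) / 44200 = 786300/44200 = 17.79 mg/L; combined flow 44200 L/s.
Travel time t = 25·1000 / 0.81 = 30860 s = 8.573 h.
First-order decay: C = 17.79·exp(−k·t) = 17.79·0.7112 = 12.65 mg/L.
Second outfall: C = (44200·12.65 + 5830·126.0)/50030 = 25.86 mg/L.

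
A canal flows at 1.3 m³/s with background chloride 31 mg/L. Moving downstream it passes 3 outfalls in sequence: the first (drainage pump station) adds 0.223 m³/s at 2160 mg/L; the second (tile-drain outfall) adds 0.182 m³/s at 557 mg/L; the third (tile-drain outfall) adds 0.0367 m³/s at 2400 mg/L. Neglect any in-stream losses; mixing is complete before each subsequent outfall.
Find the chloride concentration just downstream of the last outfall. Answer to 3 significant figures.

After outfall 1: Q = 1.300 + 0.2230 = 1.523 m³/s; C = (1.300·31.00 + 0.2230·2160)/1.523 = 342.7 mg/L.
After outfall 2: Q = 1.523 + 0.1820 = 1.705 m³/s; C = (1.523·342.7 + 0.1820·557.0)/1.705 = 365.6 mg/L.
After outfall 3: Q = 1.705 + 0.03670 = 1.742 m³/s; C = (1.705·365.6 + 0.03670·2400)/1.742 = 408.5 mg/L.

408 mg/L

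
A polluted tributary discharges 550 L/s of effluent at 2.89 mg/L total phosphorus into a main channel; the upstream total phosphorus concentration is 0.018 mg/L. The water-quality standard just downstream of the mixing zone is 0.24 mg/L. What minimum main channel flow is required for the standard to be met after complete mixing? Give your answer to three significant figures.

6570 L/s

Set C_mix = 0.24: (Q·0.01800 + 550.0·2.890) / (Q + 550.0) = 0.24
→ Q = 550.0·(2.890 − 0.24)/(0.24 − 0.01800) = 6565 L/s.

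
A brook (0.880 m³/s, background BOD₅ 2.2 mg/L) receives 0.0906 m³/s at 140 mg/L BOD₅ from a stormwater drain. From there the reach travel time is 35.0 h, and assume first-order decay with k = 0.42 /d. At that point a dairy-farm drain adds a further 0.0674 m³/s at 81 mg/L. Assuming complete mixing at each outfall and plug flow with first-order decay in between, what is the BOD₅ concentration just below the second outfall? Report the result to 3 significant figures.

Mixed concentration C = ΣQC/ΣQ = (0.8800·2.200 + 0.09060·140.0) / 0.9706 = 14.62/0.9706 = 15.06 mg/L; combined flow 0.9706 m³/s.
Applying C = C₀e^(−kt): 15.06 × 0.5420 = 8.164 mg/L.
At the second outfall, C = (0.9706·8.164 + 0.06740·81.00) / (0.9706 + 0.06740) = 12.89 mg/L.

12.9 mg/L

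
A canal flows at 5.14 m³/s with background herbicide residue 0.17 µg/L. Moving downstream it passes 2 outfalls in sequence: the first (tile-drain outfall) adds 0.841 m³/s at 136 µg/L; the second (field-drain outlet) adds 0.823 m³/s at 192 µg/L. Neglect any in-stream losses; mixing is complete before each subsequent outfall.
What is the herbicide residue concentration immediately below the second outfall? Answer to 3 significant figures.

After outfall 1: Q = 5.140 + 0.8410 = 5.981 m³/s; C = (5.140·0.1700 + 0.8410·136.0)/5.981 = 19.27 µg/L.
After outfall 2: Q = 5.981 + 0.8230 = 6.804 m³/s; C = (5.981·19.27 + 0.8230·192.0)/6.804 = 40.16 µg/L.

40.2 µg/L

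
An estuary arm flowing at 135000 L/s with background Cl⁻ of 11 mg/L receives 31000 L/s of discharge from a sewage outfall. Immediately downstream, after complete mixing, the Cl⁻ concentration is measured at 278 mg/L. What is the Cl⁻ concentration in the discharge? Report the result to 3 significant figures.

Mass balance: 135000·11.00 + 31000·Cₑ = 166000·278.0
→ Cₑ = (166000·278.0 − 135000·11.00) / 31000 = 1441 mg/L.

1440 mg/L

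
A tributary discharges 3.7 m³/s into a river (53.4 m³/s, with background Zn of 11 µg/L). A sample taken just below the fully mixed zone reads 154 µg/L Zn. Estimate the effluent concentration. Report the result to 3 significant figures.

Mass balance: 53.40·11.00 + 3.700·Cₑ = 57.10·154.0
→ Cₑ = (57.10·154.0 − 53.40·11.00) / 3.700 = 2218 µg/L.

2220 µg/L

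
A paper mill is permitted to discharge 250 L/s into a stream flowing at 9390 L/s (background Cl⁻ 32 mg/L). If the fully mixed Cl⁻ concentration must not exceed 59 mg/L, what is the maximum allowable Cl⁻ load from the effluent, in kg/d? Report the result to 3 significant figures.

23200 kg/d

Mass balance at the limit: 9390·32.00 + 250.0·Cₑ = 9640·59 → Cₑ = 1073 mg/L.
250.0 L/s = 0.2500 m³/s. Load = 0.2500 m³/s × 1073 g/m³ × 86 400 s/d = 23180 kg/d.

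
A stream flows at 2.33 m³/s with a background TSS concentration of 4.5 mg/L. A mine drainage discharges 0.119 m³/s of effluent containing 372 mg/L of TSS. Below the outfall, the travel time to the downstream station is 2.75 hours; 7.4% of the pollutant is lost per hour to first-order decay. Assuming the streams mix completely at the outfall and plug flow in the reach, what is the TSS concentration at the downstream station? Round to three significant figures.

18.1 mg/L

After mixing, C = (2.330·4.500 + 0.1190·372.0) / 2.449 = 54.75/2.449 = 22.36 mg/L.
7.4%/h lost → k = −ln(1 − 0.074) = 0.07688 h⁻¹.
Decay over the reach: 22.36·exp(−kt) = 22.36·0.8094 = 18.10 mg/L.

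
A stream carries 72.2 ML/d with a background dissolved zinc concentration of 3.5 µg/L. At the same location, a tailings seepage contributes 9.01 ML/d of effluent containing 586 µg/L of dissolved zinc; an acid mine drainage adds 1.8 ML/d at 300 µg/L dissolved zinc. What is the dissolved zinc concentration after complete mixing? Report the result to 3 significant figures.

Mixed concentration C = ΣQC/ΣQ = (72.20·3.500 + 9.010·586.0 + 1.800·300.0) / 83.01 = 6073/83.01 = 73.15 µg/L.

73.2 µg/L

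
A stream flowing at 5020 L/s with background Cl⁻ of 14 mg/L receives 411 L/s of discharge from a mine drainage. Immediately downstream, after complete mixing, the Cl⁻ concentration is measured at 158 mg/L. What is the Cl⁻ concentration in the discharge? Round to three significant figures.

Mass balance: 5020·14.00 + 411.0·Cₑ = 5431·158.0
→ Cₑ = (5431·158.0 − 5020·14.00) / 411.0 = 1917 mg/L.

1920 mg/L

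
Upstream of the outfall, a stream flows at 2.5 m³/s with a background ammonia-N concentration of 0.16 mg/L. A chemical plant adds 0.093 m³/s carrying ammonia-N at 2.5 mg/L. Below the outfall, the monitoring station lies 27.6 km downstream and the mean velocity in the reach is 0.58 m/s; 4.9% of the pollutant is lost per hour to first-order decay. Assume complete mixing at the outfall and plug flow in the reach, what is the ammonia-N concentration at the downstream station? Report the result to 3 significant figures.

Flow-weighted average: C = (2.500·0.1600 + 0.09300·2.500) / 2.593 = 0.6325/2.593 = 0.2439 mg/L.
Travel time t = 27.6·1000 / 0.58 = 47590 s = 13.22 h.
4.9%/h lost → k = −ln(1 − 0.049) = 0.05024 h⁻¹.
Applying C = C₀e^(−kt): 0.2439 × 0.5147 = 0.1256 mg/L.

0.126 mg/L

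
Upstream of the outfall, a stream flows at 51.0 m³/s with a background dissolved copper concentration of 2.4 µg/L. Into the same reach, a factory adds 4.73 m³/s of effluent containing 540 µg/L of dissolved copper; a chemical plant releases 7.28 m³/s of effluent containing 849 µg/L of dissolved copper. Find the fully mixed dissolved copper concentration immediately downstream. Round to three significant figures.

Conservation of mass: C = (51.00·2.400 + 4.730·540.0 + 7.280·849.0) / 63.01 = 8857/63.01 = 140.6 µg/L.

141 µg/L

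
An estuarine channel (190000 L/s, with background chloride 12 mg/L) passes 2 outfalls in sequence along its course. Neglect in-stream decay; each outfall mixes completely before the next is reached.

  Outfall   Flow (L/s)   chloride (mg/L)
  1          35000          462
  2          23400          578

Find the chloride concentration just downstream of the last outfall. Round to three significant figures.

129 mg/L

Outfall 1: combined Q = 225000 L/s; C = (190000·12.00 + 35000·462.0)/225000 = 82.00 mg/L.
Outfall 2: combined Q = 248400 L/s; C = (225000·82.00 + 23400·578.0)/248400 = 128.7 mg/L.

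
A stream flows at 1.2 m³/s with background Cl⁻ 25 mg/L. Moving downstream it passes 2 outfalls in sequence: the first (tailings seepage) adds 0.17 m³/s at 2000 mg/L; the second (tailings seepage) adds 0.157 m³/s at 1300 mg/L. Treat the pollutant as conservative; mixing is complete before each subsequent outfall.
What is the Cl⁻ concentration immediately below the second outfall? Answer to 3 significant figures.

376 mg/L

Below outfall 1: Q → 1.370 m³/s, C = (1.200·25.00 + 0.1700·2000)/1.370 = 270.1 mg/L.
Below outfall 2: Q → 1.527 m³/s, C = (1.370·270.1 + 0.1570·1300)/1.527 = 376.0 mg/L.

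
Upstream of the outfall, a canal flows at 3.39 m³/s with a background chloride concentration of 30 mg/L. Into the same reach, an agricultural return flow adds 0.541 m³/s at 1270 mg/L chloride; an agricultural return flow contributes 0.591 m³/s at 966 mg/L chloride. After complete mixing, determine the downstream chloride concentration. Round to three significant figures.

After mixing, C = (3.390·30.00 + 0.5410·1270 + 0.5910·966.0) / 4.522 = 1360/4.522 = 300.7 mg/L.

301 mg/L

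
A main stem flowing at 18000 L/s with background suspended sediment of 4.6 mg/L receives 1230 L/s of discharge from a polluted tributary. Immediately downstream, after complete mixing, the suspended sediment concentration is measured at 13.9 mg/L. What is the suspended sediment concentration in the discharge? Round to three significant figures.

Mass balance: 18000·4.600 + 1230·Cₑ = 19230·13.90
→ Cₑ = (19230·13.90 − 18000·4.600) / 1230 = 150.0 mg/L.

150 mg/L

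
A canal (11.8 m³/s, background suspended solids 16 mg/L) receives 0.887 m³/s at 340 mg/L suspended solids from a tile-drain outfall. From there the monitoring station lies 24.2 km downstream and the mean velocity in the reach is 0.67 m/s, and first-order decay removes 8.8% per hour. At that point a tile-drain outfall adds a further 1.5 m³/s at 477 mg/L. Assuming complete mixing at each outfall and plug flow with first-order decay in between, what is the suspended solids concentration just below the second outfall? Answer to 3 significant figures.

Mixed concentration C = ΣQC/ΣQ = (11.80·16.00 + 0.8870·340.0) / 12.69 = 490.4/12.69 = 38.65 mg/L; combined flow 12.69 m³/s.
Travel time t = 24.2·1000 / 0.67 = 36120 s = 10.03 h.
8.8%/h lost → k = −ln(1 − 0.088) = 0.09212 h⁻¹.
Applying C = C₀e^(−kt): 38.65 × 0.3968 = 15.34 mg/L.
Second outfall: C = (12.69·15.34 + 1.500·477.0)/14.19 = 64.15 mg/L.

64.2 mg/L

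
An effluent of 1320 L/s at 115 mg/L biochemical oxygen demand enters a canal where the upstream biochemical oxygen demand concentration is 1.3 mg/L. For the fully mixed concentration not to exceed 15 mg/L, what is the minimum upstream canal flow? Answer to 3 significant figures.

Set C_mix = 15: (Q·1.300 + 1320·115.0) / (Q + 1320) = 15
→ Q = 1320·(115.0 − 15)/(15 − 1.300) = 9635 L/s.

9640 L/s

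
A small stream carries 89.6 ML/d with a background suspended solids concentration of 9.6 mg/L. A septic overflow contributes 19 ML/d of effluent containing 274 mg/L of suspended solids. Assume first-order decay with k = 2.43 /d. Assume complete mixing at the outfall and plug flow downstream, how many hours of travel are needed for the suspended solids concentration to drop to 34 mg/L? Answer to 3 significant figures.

Mass balance: C = (89.60·9.600 + 19.00·274.0) / 108.6 = 6066/108.6 = 55.86 mg/L.
55.86·exp(−k·t) = 34 → t = ln(55.86/34)/k = 17650 s = 4.903 h.

4.90 h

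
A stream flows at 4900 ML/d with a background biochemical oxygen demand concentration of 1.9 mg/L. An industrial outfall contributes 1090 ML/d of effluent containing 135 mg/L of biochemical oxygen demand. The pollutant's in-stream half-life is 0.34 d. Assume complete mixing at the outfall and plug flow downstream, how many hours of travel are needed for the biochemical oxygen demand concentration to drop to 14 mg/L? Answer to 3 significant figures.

Mixed concentration C = ΣQC/ΣQ = (4900·1.900 + 1090·135.0) / 5990 = 156500/5990 = 26.12 mg/L.
Half-life 0.34 d → k = ln 2 / 0.34 = 2.039 d⁻¹.
26.12·exp(−k·t) = 14 → t = ln(26.12/14)/k = 26430 s = 7.342 h.

7.34 h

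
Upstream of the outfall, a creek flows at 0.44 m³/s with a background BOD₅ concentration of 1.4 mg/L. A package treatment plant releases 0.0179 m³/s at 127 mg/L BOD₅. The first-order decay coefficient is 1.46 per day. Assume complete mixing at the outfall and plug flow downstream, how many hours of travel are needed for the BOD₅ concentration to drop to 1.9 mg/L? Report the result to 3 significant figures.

Mass balance: C = (0.4400·1.400 + 0.01790·127.0) / 0.4579 = 2.889/0.4579 = 6.310 mg/L.
6.310·exp(−k·t) = 1.9 → t = ln(6.310/1.9)/k = 71030 s = 19.73 h.

19.7 h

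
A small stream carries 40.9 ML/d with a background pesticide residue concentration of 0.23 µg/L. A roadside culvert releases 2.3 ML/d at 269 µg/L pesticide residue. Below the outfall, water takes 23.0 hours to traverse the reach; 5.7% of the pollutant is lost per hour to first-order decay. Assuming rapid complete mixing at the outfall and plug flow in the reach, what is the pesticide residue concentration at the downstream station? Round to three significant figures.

Conservation of mass: C = (40.90·0.2300 + 2.300·269.0) / 43.20 = 628.1/43.20 = 14.54 µg/L.
5.7%/h lost → k = −ln(1 − 0.057) = 0.05869 h⁻¹.
After decay, C = 14.54 × e^(−kt) = 14.54 × 0.2593 = 3.770 µg/L.

3.77 µg/L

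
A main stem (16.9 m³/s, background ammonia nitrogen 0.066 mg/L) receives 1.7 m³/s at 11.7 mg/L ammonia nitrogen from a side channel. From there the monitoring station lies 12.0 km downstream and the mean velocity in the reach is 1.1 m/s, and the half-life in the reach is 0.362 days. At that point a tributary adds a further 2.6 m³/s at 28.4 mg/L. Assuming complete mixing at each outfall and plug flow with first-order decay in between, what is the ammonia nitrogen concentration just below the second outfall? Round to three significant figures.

Conservation of mass: C = (16.90·0.06600 + 1.700·11.70) / 18.60 = 21.01/18.60 = 1.129 mg/L; combined flow 18.60 m³/s.
Travel time t = 12.0·1000 / 1.1 = 10910 s = 3.030 h.
Half-life 0.362 d → k = ln 2 / 0.362 = 1.915 d⁻¹.
First-order decay: C = 1.129·exp(−k·t) = 1.129·0.7852 = 0.8868 mg/L.
At the second outfall, C = (18.60·0.8868 + 2.600·28.40) / (18.60 + 2.600) = 4.261 mg/L.

4.26 mg/L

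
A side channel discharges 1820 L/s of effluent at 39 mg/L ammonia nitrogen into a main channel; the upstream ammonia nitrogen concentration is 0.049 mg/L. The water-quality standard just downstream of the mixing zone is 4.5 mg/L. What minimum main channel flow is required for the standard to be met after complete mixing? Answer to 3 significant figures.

14100 L/s

Set C_mix = 4.5: (Q·0.04900 + 1820·39.00) / (Q + 1820) = 4.5
→ Q = 1820·(39.00 − 4.5)/(4.5 − 0.04900) = 14110 L/s.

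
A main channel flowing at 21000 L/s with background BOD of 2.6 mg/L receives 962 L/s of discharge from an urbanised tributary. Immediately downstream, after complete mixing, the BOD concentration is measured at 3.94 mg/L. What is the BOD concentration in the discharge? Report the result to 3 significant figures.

Mass balance: 21000·2.600 + 962.0·Cₑ = 21960·3.940
→ Cₑ = (21960·3.940 − 21000·2.600) / 962.0 = 33.19 mg/L.

33.2 mg/L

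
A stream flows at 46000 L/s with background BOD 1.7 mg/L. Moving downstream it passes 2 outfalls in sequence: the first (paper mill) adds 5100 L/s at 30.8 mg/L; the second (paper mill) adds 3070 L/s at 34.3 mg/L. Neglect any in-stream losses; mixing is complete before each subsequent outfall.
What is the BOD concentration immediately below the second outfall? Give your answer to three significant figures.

6.29 mg/L

After outfall 1: Q = 46000 + 5100 = 51100 L/s; C = (46000·1.700 + 5100·30.80)/51100 = 4.604 mg/L.
After outfall 2: Q = 51100 + 3070 = 54170 L/s; C = (51100·4.604 + 3070·34.30)/54170 = 6.287 mg/L.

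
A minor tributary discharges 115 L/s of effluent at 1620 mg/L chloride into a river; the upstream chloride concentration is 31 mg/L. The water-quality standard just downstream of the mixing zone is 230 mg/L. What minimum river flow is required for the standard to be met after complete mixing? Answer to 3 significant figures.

Set C_mix = 230: (Q·31.00 + 115.0·1620) / (Q + 115.0) = 230
→ Q = 115.0·(1620 − 230)/(230 − 31.00) = 803.3 L/s.

803 L/s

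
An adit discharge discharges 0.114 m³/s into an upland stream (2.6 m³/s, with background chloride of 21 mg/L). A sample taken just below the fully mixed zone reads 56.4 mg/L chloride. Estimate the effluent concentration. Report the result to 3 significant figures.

Mass balance: 2.600·21.00 + 0.1140·Cₑ = 2.714·56.40
→ Cₑ = (2.714·56.40 − 2.600·21.00) / 0.1140 = 863.8 mg/L.

864 mg/L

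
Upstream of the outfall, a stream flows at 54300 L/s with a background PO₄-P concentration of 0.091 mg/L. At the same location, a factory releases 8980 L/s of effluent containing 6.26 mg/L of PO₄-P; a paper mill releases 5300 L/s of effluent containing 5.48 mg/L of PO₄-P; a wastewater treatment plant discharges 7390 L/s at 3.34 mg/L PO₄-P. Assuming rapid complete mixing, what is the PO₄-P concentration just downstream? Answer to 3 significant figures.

After mixing, C = (54300·0.09100 + 8980·6.260 + 5300·5.480 + 7390·3.340) / 75970 = 114900/75970 = 1.512 mg/L.

1.51 mg/L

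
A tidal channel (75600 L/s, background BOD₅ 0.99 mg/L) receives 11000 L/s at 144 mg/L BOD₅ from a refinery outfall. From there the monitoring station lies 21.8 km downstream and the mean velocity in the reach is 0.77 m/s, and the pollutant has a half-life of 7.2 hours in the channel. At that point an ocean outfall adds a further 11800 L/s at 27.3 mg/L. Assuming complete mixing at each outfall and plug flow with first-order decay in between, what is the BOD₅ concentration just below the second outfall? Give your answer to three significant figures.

11.2 mg/L

After mixing, C = (75600·0.9900 + 11000·144.0) / 86600 = 1659000/86600 = 19.16 mg/L; combined flow 86600 L/s.
Travel time t = 21.8·1000 / 0.77 = 28310 s = 7.864 h.
Half-life 7.2 h → k = ln 2 / 7.2 = 0.09627 h⁻¹ = 2.310 d⁻¹.
Applying C = C₀e^(−kt): 19.16 × 0.4690 = 8.984 mg/L.
At the second outfall, C = (86600·8.984 + 11800·27.30) / (86600 + 11800) = 11.18 mg/L.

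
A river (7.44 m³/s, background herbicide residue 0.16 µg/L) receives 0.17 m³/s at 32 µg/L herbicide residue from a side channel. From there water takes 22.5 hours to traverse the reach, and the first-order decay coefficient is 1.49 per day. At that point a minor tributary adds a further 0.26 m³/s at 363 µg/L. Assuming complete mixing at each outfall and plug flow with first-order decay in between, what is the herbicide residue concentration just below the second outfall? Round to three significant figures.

12.2 µg/L

Conservation of mass: C = (7.440·0.1600 + 0.1700·32.00) / 7.610 = 6.630/7.610 = 0.8713 µg/L; combined flow 7.610 m³/s.
Applying C = C₀e^(−kt): 0.8713 × 0.2474 = 0.2155 µg/L.
At the second outfall, C = (7.610·0.2155 + 0.2600·363.0) / (7.610 + 0.2600) = 12.20 µg/L.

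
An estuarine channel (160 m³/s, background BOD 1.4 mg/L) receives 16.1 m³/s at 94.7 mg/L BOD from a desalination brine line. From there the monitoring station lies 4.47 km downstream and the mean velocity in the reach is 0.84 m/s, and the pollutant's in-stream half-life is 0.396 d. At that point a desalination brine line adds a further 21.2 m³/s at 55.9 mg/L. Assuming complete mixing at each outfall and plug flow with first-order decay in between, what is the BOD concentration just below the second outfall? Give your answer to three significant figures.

14.0 mg/L

Conservation of mass: C = (160.0·1.400 + 16.10·94.70) / 176.1 = 1749/176.1 = 9.930 mg/L; combined flow 176.1 m³/s.
Travel time t = 4.47·1000 / 0.84 = 5321 s = 1.478 h.
Half-life 0.396 d → k = ln 2 / 0.396 = 1.750 d⁻¹.
Applying C = C₀e^(−kt): 9.930 × 0.8978 = 8.915 mg/L.
Second outfall: C = (176.1·8.915 + 21.20·55.90)/197.3 = 13.96 mg/L.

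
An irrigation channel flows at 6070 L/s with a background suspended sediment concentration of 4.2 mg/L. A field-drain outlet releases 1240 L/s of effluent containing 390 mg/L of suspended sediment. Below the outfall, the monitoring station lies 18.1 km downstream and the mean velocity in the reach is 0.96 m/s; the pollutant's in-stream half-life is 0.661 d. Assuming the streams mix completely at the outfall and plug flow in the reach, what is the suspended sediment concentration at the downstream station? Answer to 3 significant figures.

Mixed concentration C = ΣQC/ΣQ = (6070·4.200 + 1240·390.0) / 7310 = 509100/7310 = 69.64 mg/L.
Travel time t = 18.1·1000 / 0.96 = 18850 s = 5.237 h.
Half-life 0.661 d → k = ln 2 / 0.661 = 1.049 d⁻¹.
Decay over the reach: 69.64·exp(−kt) = 69.64·0.7955 = 55.40 mg/L.

55.4 mg/L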